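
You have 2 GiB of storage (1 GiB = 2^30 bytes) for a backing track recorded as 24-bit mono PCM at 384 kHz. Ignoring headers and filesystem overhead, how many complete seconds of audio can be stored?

Uncompressed byte rate = 384,000 × 3 × 1 = 1,152,000 bytes/s.
Capacity = 2 × 1,073,741,824 = 2,147,483,648 bytes.
2,147,483,648 / 1,152,000 ≈ 1864.14 s → 1,864 seconds.

1,864 seconds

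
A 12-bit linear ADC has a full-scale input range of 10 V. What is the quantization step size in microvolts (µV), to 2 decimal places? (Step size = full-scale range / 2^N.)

10 V / 2^12 = 10 / 4,096 V = 2441.41 µV.

2441.41 µV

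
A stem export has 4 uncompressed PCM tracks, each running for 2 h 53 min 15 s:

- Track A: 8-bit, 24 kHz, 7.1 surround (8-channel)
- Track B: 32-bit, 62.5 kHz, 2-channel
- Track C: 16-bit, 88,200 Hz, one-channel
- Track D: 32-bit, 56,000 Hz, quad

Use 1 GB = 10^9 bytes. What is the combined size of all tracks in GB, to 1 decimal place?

2 h 53 min 15 s = 10,395 s.
Track A: 24,000 × 10,395 × 1 × 8 = 1,995,840,000 bytes.
Track B: 62,500 × 10,395 × 4 × 2 = 5,197,500,000 bytes.
Track C: 88,200 × 10,395 × 2 × 1 = 1,833,678,000 bytes.
Track D: 56,000 × 10,395 × 4 × 4 = 9,313,920,000 bytes.
Total = 18,340,938,000 bytes = 18.3 GB.

18.3 GB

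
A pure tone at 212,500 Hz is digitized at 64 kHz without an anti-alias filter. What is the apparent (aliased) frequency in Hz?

Nyquist = 64,000/2 = 32,000 Hz; 212,500 Hz exceeds it.
Alias = |212,500 − 3×64,000| = |212,500 − 192,000| = 20,500 Hz.

20,500 Hz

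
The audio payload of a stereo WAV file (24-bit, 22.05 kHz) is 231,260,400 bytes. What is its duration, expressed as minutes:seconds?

Byte rate = 22,050 × 3 × 2 = 132,300 bytes/s.
Duration = 231,260,400 / 132,300 = 1,748 s.
1,748 s = 29:08.

29:08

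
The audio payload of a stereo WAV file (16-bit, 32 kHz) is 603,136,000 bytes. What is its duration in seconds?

Byte rate = 32,000 × 2 × 2 = 128,000 bytes/s.
Duration = 603,136,000 / 128,000 = 4,712 s.

4,712 seconds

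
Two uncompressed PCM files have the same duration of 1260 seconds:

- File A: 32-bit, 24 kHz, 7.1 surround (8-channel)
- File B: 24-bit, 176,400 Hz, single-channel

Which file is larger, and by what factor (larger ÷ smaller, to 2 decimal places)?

File A, by a factor of 1.45

File A: 24,000 × 4 × 8 = 768,000 bytes/s.
File B: 176,400 × 3 × 1 = 529,200 bytes/s.
File A is larger; ratio = 967,680,000 / 666,792,000 = 1.45.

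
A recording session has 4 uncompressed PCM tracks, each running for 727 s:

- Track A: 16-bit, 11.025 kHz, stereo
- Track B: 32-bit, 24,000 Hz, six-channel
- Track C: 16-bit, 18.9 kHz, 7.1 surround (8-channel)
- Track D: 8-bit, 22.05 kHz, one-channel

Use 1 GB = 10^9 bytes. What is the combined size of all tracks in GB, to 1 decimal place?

0.7 GB

Track A: 11,025 × 727 × 2 × 2 = 32,060,700 bytes.
Track B: 24,000 × 727 × 4 × 6 = 418,752,000 bytes.
Track C: 18,900 × 727 × 2 × 8 = 219,844,800 bytes.
Track D: 22,050 × 727 × 1 × 1 = 16,030,350 bytes.
Total = 686,687,850 bytes = 0.7 GB.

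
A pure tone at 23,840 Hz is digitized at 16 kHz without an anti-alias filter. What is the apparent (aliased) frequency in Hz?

Nyquist = 16,000/2 = 8,000 Hz; 23,840 Hz exceeds it.
Alias = |23,840 − 1×16,000| = |23,840 − 16,000| = 7,840 Hz.

7,840 Hz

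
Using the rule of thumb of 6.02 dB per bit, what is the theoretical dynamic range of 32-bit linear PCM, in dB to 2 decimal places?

32 × 6.02 = 192.64 dB.

192.64 dB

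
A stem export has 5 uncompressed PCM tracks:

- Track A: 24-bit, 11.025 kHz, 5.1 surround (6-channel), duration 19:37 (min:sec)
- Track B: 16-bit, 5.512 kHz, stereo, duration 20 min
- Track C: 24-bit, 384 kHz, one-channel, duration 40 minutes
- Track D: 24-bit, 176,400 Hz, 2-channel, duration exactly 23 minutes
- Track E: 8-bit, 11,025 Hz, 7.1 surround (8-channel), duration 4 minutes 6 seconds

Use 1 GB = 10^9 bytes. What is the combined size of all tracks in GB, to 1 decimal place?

Track A: 19:37 (min:sec) = 1,177 s; 11,025 × 1,177 × 3 × 6 = 233,575,650 bytes.
Track B: 20 min = 1,200 s; 5,512 × 1,200 × 2 × 2 = 26,457,600 bytes.
Track C: 40 minutes = 2,400 s; 384,000 × 2,400 × 3 × 1 = 2,764,800,000 bytes.
Track D: exactly 23 minutes = 1,380 s; 176,400 × 1,380 × 3 × 2 = 1,460,592,000 bytes.
Track E: 4 minutes 6 seconds = 246 s; 11,025 × 246 × 1 × 8 = 21,697,200 bytes.
Total = 4,507,122,450 bytes = 4.5 GB.

4.5 GB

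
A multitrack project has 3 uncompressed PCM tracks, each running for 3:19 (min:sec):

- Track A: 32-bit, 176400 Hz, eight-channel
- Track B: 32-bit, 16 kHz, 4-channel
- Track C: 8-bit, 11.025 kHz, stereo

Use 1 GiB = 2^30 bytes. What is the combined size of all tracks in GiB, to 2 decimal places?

1.10 GiB

3:19 (min:sec) = 199 s.
Track A: 176,400 × 199 × 4 × 8 = 1,123,315,200 bytes.
Track B: 16,000 × 199 × 4 × 4 = 50,944,000 bytes.
Track C: 11,025 × 199 × 1 × 2 = 4,387,950 bytes.
Total = 1,178,647,150 bytes = 1.10 GiB.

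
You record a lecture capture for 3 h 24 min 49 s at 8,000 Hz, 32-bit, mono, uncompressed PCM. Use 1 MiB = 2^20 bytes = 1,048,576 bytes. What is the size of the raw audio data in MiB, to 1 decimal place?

375.0 MiB

Duration = 3 h 24 min 49 s = 12,289 s.
Bytes = 8,000 samples/s × 12,289 s × 4 bytes/sample × 1 ch = 393,248,000 bytes.
393,248,000 / 1,048,576 = 375.0 MiB.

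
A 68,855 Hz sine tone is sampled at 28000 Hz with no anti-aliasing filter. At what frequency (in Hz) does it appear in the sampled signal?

Nyquist = 28,000/2 = 14,000 Hz; 68,855 Hz exceeds it.
Alias = |68,855 − 2×28,000| = |68,855 − 56,000| = 12,855 Hz.

12,855 Hz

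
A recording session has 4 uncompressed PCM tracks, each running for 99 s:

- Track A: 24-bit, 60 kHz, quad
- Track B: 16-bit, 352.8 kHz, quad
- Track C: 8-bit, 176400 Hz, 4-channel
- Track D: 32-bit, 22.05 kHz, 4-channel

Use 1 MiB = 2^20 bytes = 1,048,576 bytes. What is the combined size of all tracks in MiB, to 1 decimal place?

Track A: 60,000 × 99 × 3 × 4 = 71,280,000 bytes.
Track B: 352,800 × 99 × 2 × 4 = 279,417,600 bytes.
Track C: 176,400 × 99 × 1 × 4 = 69,854,400 bytes.
Track D: 22,050 × 99 × 4 × 4 = 34,927,200 bytes.
Total = 455,479,200 bytes = 434.4 MiB.

434.4 MiB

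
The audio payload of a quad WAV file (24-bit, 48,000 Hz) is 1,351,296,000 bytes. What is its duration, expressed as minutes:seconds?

Byte rate = 48,000 × 3 × 4 = 576,000 bytes/s.
Duration = 1,351,296,000 / 576,000 = 2,346 s.
2,346 s = 39:06.

39:06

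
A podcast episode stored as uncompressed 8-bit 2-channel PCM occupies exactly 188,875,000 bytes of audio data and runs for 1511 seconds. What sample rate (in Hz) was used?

Bytes = sample_rate × seconds × bytes_per_sample × channels.
sample_rate = 188,875,000 / (1,511 × 1 × 2) = 188,875,000 / 3,022 = 62,500 Hz.

62,500 Hz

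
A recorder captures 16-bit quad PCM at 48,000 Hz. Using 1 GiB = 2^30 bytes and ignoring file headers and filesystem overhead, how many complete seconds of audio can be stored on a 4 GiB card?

11,184 seconds

Uncompressed byte rate = 48,000 × 2 × 4 = 384,000 bytes/s.
Capacity = 4 × 1,073,741,824 = 4,294,967,296 bytes.
4,294,967,296 / 384,000 ≈ 11184.81 s → 11,184 seconds.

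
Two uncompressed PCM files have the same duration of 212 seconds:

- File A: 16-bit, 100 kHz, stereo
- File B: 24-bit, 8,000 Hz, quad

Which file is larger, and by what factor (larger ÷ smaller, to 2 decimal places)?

File A, by a factor of 4.17

File A: 100,000 × 2 × 2 = 400,000 bytes/s.
File B: 8,000 × 3 × 4 = 96,000 bytes/s.
File A is larger; ratio = 84,800,000 / 20,352,000 = 4.17.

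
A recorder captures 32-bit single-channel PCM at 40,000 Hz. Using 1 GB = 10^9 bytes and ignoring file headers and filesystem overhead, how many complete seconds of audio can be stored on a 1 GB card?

6,250 seconds

Uncompressed byte rate = 40,000 × 4 × 1 = 160,000 bytes/s.
Capacity = 1 × 1,000,000,000 = 1,000,000,000 bytes.
1,000,000,000 / 160,000 ≈ 6250 s → 6,250 seconds.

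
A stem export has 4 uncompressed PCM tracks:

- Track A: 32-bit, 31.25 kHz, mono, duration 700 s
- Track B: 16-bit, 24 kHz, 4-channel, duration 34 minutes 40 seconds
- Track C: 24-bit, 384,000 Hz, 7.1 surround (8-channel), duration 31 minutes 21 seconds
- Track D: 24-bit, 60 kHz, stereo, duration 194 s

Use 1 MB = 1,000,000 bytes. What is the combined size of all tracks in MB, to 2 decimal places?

Track A: 31,250 × 700 × 4 × 1 = 87,500,000 bytes.
Track B: 34 minutes 40 seconds = 2,080 s; 24,000 × 2,080 × 2 × 4 = 399,360,000 bytes.
Track C: 31 minutes 21 seconds = 1,881 s; 384,000 × 1,881 × 3 × 8 = 17,335,296,000 bytes.
Track D: 60,000 × 194 × 3 × 2 = 69,840,000 bytes.
Total = 17,891,996,000 bytes = 17892.00 MB.

17892.00 MB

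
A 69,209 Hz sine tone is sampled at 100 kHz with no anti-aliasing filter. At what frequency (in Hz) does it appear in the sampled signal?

Nyquist = 100,000/2 = 50,000 Hz; 69,209 Hz exceeds it.
Alias = |69,209 − 1×100,000| = |69,209 − 100,000| = 30,791 Hz.

30,791 Hz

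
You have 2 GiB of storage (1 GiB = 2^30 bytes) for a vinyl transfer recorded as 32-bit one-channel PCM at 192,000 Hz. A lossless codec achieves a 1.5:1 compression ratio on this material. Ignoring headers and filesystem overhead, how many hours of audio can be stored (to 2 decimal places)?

Uncompressed byte rate = 192,000 × 4 × 1 = 768,000 bytes/s.
After 1.5:1 compression, effective rate ≈ 512000 bytes/s.
Capacity = 2 × 1,073,741,824 = 2,147,483,648 bytes.
2,147,483,648 / effective rate ≈ 4194.3 s → 1.17 hours.

1.17 hours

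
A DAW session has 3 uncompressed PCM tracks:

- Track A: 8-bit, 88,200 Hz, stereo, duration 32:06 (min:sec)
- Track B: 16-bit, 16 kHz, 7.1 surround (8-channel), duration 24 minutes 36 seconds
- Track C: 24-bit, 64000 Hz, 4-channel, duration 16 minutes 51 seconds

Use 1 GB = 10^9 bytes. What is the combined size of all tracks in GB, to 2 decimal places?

Track A: 32:06 (min:sec) = 1,926 s; 88,200 × 1,926 × 1 × 2 = 339,746,400 bytes.
Track B: 24 minutes 36 seconds = 1,476 s; 16,000 × 1,476 × 2 × 8 = 377,856,000 bytes.
Track C: 16 minutes 51 seconds = 1,011 s; 64,000 × 1,011 × 3 × 4 = 776,448,000 bytes.
Total = 1,494,050,400 bytes = 1.49 GB.

1.49 GB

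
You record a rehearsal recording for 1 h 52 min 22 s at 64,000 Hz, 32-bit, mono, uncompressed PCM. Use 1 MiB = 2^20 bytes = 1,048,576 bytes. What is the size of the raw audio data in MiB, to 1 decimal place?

1646.0 MiB

Duration = 1 h 52 min 22 s = 6,742 s.
Bytes = 64,000 samples/s × 6,742 s × 4 bytes/sample × 1 ch = 1,725,952,000 bytes.
1,725,952,000 / 1,048,576 = 1646.0 MiB.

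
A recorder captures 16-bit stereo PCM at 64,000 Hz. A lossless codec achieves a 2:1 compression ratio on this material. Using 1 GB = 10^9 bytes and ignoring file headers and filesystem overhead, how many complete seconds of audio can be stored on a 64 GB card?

Uncompressed byte rate = 64,000 × 2 × 2 = 256,000 bytes/s.
After 2:1 compression, effective rate ≈ 128000 bytes/s.
Capacity = 64 × 1,000,000,000 = 64,000,000,000 bytes.
64,000,000,000 / effective rate ≈ 500000 s → 500,000 seconds.

500,000 seconds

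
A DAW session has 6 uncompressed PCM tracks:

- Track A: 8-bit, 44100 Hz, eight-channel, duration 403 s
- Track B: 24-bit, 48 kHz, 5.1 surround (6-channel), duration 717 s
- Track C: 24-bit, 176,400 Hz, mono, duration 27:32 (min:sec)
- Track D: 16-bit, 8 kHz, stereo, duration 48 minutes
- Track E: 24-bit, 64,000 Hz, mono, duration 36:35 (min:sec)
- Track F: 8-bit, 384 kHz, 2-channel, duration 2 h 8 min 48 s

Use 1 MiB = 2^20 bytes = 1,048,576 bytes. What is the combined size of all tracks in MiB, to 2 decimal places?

Track A: 44,100 × 403 × 1 × 8 = 142,178,400 bytes.
Track B: 48,000 × 717 × 3 × 6 = 619,488,000 bytes.
Track C: 27:32 (min:sec) = 1,652 s; 176,400 × 1,652 × 3 × 1 = 874,238,400 bytes.
Track D: 48 minutes = 2,880 s; 8,000 × 2,880 × 2 × 2 = 92,160,000 bytes.
Track E: 36:35 (min:sec) = 2,195 s; 64,000 × 2,195 × 3 × 1 = 421,440,000 bytes.
Track F: 2 h 8 min 48 s = 7,728 s; 384,000 × 7,728 × 1 × 2 = 5,935,104,000 bytes.
Total = 8,084,608,800 bytes = 7710.08 MiB.

7710.08 MiB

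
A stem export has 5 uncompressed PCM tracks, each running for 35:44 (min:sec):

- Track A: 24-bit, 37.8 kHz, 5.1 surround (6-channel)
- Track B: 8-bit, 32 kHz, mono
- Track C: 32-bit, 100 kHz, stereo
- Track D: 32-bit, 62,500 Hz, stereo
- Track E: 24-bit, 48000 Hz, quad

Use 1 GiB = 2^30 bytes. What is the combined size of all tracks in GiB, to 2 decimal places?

5.17 GiB

35:44 (min:sec) = 2,144 s.
Track A: 37,800 × 2,144 × 3 × 6 = 1,458,777,600 bytes.
Track B: 32,000 × 2,144 × 1 × 1 = 68,608,000 bytes.
Track C: 100,000 × 2,144 × 4 × 2 = 1,715,200,000 bytes.
Track D: 62,500 × 2,144 × 4 × 2 = 1,072,000,000 bytes.
Track E: 48,000 × 2,144 × 3 × 4 = 1,234,944,000 bytes.
Total = 5,549,529,600 bytes = 5.17 GiB.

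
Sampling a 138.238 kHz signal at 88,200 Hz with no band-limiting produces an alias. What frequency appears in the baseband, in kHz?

38.162 kHz

Nyquist = 88,200/2 = 44,100 Hz; 138,238 Hz exceeds it.
Alias = |138,238 − 2×88,200| = |138,238 − 176,400| = 38,162 Hz = 38.162 kHz.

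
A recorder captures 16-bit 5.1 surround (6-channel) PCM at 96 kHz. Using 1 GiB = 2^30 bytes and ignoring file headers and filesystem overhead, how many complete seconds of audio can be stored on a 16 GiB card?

Uncompressed byte rate = 96,000 × 2 × 6 = 1,152,000 bytes/s.
Capacity = 16 × 1,073,741,824 = 17,179,869,184 bytes.
17,179,869,184 / 1,152,000 ≈ 14913.08 s → 14,913 seconds.

14,913 seconds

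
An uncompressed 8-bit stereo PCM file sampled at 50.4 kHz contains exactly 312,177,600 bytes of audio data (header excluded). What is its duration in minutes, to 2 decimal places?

Byte rate = 50,400 × 1 × 2 = 100,800 bytes/s.
Duration = 312,177,600 / 100,800 = 3,097 s.
3,097 s / 60 = 51.62 minutes.

51.62 minutes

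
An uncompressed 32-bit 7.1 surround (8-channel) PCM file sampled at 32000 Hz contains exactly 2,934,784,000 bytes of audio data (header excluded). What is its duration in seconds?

Byte rate = 32,000 × 4 × 8 = 1,024,000 bytes/s.
Duration = 2,934,784,000 / 1,024,000 = 2,866 s.

2,866 seconds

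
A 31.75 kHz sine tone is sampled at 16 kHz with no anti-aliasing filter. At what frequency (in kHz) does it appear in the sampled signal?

0.25 kHz

Nyquist = 16,000/2 = 8,000 Hz; 31,750 Hz exceeds it.
Alias = |31,750 − 2×16,000| = |31,750 − 32,000| = 250 Hz = 0.25 kHz.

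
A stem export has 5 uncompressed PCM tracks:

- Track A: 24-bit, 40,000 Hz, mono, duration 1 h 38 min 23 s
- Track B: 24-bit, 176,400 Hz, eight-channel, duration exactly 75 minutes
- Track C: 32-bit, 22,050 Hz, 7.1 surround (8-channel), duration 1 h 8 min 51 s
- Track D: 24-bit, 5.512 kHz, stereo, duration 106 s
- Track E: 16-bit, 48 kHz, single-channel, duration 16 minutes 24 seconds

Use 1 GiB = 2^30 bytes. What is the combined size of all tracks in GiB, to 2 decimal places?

21.21 GiB

Track A: 1 h 38 min 23 s = 5,903 s; 40,000 × 5,903 × 3 × 1 = 708,360,000 bytes.
Track B: exactly 75 minutes = 4,500 s; 176,400 × 4,500 × 3 × 8 = 19,051,200,000 bytes.
Track C: 1 h 8 min 51 s = 4,131 s; 22,050 × 4,131 × 4 × 8 = 2,914,833,600 bytes.
Track D: 5,512 × 106 × 3 × 2 = 3,505,632 bytes.
Track E: 16 minutes 24 seconds = 984 s; 48,000 × 984 × 2 × 1 = 94,464,000 bytes.
Total = 22,772,363,232 bytes = 21.21 GiB.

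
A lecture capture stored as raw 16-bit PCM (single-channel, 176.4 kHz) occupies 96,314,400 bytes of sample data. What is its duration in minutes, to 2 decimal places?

4.55 minutes

Byte rate = 176,400 × 2 × 1 = 352,800 bytes/s.
Duration = 96,314,400 / 352,800 = 273 s.
273 s / 60 = 4.55 minutes.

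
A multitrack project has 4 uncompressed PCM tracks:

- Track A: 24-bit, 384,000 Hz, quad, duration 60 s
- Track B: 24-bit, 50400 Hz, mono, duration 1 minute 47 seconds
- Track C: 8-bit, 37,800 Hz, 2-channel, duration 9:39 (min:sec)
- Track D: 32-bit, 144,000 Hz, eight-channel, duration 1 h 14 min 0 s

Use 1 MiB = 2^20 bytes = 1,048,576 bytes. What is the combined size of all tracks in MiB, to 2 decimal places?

19832.56 MiB

Track A: 384,000 × 60 × 3 × 4 = 276,480,000 bytes.
Track B: 1 minute 47 seconds = 107 s; 50,400 × 107 × 3 × 1 = 16,178,400 bytes.
Track C: 9:39 (min:sec) = 579 s; 37,800 × 579 × 1 × 2 = 43,772,400 bytes.
Track D: 1 h 14 min 0 s = 4,440 s; 144,000 × 4,440 × 4 × 8 = 20,459,520,000 bytes.
Total = 20,795,950,800 bytes = 19832.56 MiB.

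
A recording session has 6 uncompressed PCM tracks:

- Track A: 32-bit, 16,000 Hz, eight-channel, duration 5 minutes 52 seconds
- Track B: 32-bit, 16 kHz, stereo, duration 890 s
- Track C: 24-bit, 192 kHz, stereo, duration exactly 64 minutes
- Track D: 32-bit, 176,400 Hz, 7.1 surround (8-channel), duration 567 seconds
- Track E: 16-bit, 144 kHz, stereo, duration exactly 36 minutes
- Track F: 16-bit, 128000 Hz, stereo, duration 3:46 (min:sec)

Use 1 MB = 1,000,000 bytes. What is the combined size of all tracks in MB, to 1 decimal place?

Track A: 5 minutes 52 seconds = 352 s; 16,000 × 352 × 4 × 8 = 180,224,000 bytes.
Track B: 16,000 × 890 × 4 × 2 = 113,920,000 bytes.
Track C: exactly 64 minutes = 3,840 s; 192,000 × 3,840 × 3 × 2 = 4,423,680,000 bytes.
Track D: 176,400 × 567 × 4 × 8 = 3,200,601,600 bytes.
Track E: exactly 36 minutes = 2,160 s; 144,000 × 2,160 × 2 × 2 = 1,244,160,000 bytes.
Track F: 3:46 (min:sec) = 226 s; 128,000 × 226 × 2 × 2 = 115,712,000 bytes.
Total = 9,278,297,600 bytes = 9278.3 MB.

9278.3 MB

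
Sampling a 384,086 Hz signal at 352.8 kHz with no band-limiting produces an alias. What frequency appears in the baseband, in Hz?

Nyquist = 352,800/2 = 176,400 Hz; 384,086 Hz exceeds it.
Alias = |384,086 − 1×352,800| = |384,086 − 352,800| = 31,286 Hz.

31,286 Hz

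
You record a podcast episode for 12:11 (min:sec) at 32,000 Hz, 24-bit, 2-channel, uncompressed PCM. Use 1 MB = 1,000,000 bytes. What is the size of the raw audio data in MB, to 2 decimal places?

Duration = 12:11 (min:sec) = 731 s.
Bytes = 32,000 samples/s × 731 s × 3 bytes/sample × 2 ch = 140,352,000 bytes.
140,352,000 / 1,000,000 = 140.35 MB.

140.35 MB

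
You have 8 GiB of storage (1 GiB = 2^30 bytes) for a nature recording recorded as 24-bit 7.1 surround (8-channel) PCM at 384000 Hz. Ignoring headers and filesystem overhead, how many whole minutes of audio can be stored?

Uncompressed byte rate = 384,000 × 3 × 8 = 9,216,000 bytes/s.
Capacity = 8 × 1,073,741,824 = 8,589,934,592 bytes.
8,589,934,592 / 9,216,000 ≈ 932.07 s → 15 minutes.

15 minutes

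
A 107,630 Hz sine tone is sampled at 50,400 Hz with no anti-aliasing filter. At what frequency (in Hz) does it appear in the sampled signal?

6,830 Hz

Nyquist = 50,400/2 = 25,200 Hz; 107,630 Hz exceeds it.
Alias = |107,630 − 2×50,400| = |107,630 − 100,800| = 6,830 Hz.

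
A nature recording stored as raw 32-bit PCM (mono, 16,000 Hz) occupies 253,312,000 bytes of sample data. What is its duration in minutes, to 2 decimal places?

65.97 minutes

Byte rate = 16,000 × 4 × 1 = 64,000 bytes/s.
Duration = 253,312,000 / 64,000 = 3,958 s.
3,958 s / 60 = 65.97 minutes.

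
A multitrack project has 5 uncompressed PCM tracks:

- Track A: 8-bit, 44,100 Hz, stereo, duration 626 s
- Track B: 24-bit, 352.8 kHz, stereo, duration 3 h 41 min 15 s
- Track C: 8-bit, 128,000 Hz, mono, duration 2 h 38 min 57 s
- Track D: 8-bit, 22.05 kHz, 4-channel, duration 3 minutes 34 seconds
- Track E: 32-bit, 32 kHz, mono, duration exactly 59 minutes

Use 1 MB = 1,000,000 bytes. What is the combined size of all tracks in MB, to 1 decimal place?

29848.5 MB

Track A: 44,100 × 626 × 1 × 2 = 55,213,200 bytes.
Track B: 3 h 41 min 15 s = 13,275 s; 352,800 × 13,275 × 3 × 2 = 28,100,520,000 bytes.
Track C: 2 h 38 min 57 s = 9,537 s; 128,000 × 9,537 × 1 × 1 = 1,220,736,000 bytes.
Track D: 3 minutes 34 seconds = 214 s; 22,050 × 214 × 1 × 4 = 18,874,800 bytes.
Track E: exactly 59 minutes = 3,540 s; 32,000 × 3,540 × 4 × 1 = 453,120,000 bytes.
Total = 29,848,464,000 bytes = 29848.5 MB.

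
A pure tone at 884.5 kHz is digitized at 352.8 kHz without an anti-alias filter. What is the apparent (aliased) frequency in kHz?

173.9 kHz

Nyquist = 352,800/2 = 176,400 Hz; 884,500 Hz exceeds it.
Alias = |884,500 − 3×352,800| = |884,500 − 1,058,400| = 173,900 Hz = 173.9 kHz.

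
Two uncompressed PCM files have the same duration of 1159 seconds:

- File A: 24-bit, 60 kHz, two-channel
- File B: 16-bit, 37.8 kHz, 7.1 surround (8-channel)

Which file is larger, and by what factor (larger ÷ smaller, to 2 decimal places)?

File B, by a factor of 1.68

File A: 60,000 × 3 × 2 = 360,000 bytes/s.
File B: 37,800 × 2 × 8 = 604,800 bytes/s.
File B is larger; ratio = 700,963,200 / 417,240,000 = 1.68.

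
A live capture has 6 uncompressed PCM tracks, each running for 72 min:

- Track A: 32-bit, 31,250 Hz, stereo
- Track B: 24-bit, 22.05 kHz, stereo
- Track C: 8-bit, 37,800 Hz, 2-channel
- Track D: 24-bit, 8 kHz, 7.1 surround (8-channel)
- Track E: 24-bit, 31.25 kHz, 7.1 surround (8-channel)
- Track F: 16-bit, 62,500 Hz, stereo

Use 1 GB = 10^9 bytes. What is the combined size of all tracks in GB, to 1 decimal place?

72 min = 4,320 s.
Track A: 31,250 × 4,320 × 4 × 2 = 1,080,000,000 bytes.
Track B: 22,050 × 4,320 × 3 × 2 = 571,536,000 bytes.
Track C: 37,800 × 4,320 × 1 × 2 = 326,592,000 bytes.
Track D: 8,000 × 4,320 × 3 × 8 = 829,440,000 bytes.
Track E: 31,250 × 4,320 × 3 × 8 = 3,240,000,000 bytes.
Track F: 62,500 × 4,320 × 2 × 2 = 1,080,000,000 bytes.
Total = 7,127,568,000 bytes = 7.1 GB.

7.1 GB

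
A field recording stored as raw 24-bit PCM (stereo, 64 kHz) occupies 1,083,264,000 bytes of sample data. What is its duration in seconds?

Byte rate = 64,000 × 3 × 2 = 384,000 bytes/s.
Duration = 1,083,264,000 / 384,000 = 2,821 s.

2,821 seconds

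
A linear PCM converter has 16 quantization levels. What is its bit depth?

4 bits

log2(16) = 4.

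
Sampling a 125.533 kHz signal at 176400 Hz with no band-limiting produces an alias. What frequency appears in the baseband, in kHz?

Nyquist = 176,400/2 = 88,200 Hz; 125,533 Hz exceeds it.
Alias = |125,533 − 1×176,400| = |125,533 − 176,400| = 50,867 Hz = 50.867 kHz.

50.867 kHz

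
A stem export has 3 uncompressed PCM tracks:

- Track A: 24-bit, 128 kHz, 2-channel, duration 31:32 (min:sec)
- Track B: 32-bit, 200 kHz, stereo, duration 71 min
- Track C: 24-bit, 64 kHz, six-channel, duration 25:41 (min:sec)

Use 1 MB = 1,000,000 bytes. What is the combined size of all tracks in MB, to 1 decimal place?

10044.3 MB

Track A: 31:32 (min:sec) = 1,892 s; 128,000 × 1,892 × 3 × 2 = 1,453,056,000 bytes.
Track B: 71 min = 4,260 s; 200,000 × 4,260 × 4 × 2 = 6,816,000,000 bytes.
Track C: 25:41 (min:sec) = 1,541 s; 64,000 × 1,541 × 3 × 6 = 1,775,232,000 bytes.
Total = 10,044,288,000 bytes = 10044.3 MB.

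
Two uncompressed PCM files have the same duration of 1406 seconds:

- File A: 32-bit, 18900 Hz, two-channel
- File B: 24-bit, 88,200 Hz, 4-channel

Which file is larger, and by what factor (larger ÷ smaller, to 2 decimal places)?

File B, by a factor of 7.00

File A: 18,900 × 4 × 2 = 151,200 bytes/s.
File B: 88,200 × 3 × 4 = 1,058,400 bytes/s.
File B is larger; ratio = 1,488,110,400 / 212,587,200 = 7.00.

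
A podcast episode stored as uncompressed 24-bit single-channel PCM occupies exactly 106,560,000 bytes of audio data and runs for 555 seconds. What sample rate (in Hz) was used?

64,000 Hz

Bytes = sample_rate × seconds × bytes_per_sample × channels.
sample_rate = 106,560,000 / (555 × 3 × 1) = 106,560,000 / 1,665 = 64,000 Hz.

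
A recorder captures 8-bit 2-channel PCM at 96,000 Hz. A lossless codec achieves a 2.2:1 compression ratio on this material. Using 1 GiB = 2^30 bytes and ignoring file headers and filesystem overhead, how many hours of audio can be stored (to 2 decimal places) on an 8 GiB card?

27.34 hours

Uncompressed byte rate = 96,000 × 1 × 2 = 192,000 bytes/s.
After 2.2:1 compression, effective rate ≈ 87272.73 bytes/s.
Capacity = 8 × 1,073,741,824 = 8,589,934,592 bytes.
8,589,934,592 / effective rate ≈ 98426.33 s → 27.34 hours.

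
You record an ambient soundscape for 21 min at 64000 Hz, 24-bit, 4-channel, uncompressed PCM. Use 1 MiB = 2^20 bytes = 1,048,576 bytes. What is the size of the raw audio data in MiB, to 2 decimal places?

922.85 MiB

Duration = 21 min = 1,260 s.
Bytes = 64,000 samples/s × 1,260 s × 3 bytes/sample × 4 ch = 967,680,000 bytes.
967,680,000 / 1,048,576 = 922.85 MiB.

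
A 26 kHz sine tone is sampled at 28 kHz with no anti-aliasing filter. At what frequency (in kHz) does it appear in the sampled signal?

Nyquist = 28,000/2 = 14,000 Hz; 26,000 Hz exceeds it.
Alias = |26,000 − 1×28,000| = |26,000 − 28,000| = 2,000 Hz = 2 kHz.

2 kHz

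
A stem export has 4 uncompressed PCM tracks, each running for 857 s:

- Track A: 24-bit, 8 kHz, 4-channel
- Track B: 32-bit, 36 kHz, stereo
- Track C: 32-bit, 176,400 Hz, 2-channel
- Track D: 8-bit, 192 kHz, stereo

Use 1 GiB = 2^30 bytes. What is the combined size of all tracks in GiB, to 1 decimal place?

1.7 GiB

Track A: 8,000 × 857 × 3 × 4 = 82,272,000 bytes.
Track B: 36,000 × 857 × 4 × 2 = 246,816,000 bytes.
Track C: 176,400 × 857 × 4 × 2 = 1,209,398,400 bytes.
Track D: 192,000 × 857 × 1 × 2 = 329,088,000 bytes.
Total = 1,867,574,400 bytes = 1.7 GiB.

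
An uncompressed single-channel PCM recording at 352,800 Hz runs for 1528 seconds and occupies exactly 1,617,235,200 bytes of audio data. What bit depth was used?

Bytes per sample = 1,617,235,200 / (352,800 × 1,528 × 1) = 1,617,235,200 / 539,078,400 = 3.
Bit depth = 3 × 8 = 24 bits.

24 bits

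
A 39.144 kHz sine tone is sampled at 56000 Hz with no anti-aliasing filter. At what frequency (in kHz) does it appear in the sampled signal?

Nyquist = 56,000/2 = 28,000 Hz; 39,144 Hz exceeds it.
Alias = |39,144 − 1×56,000| = |39,144 − 56,000| = 16,856 Hz = 16.856 kHz.

16.856 kHz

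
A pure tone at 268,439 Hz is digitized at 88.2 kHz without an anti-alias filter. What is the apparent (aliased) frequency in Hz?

Nyquist = 88,200/2 = 44,100 Hz; 268,439 Hz exceeds it.
Alias = |268,439 − 3×88,200| = |268,439 − 264,600| = 3,839 Hz.

3,839 Hz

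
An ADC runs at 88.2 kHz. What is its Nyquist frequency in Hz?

44,100 Hz

Nyquist frequency = sample rate / 2 = 88,200 / 2 = 44,100 Hz.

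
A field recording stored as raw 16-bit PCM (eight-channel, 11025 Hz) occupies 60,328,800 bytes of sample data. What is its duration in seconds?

342 seconds

Byte rate = 11,025 × 2 × 8 = 176,400 bytes/s.
Duration = 60,328,800 / 176,400 = 342 s.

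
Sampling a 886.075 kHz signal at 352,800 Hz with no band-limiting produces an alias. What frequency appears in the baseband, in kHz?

172.325 kHz

Nyquist = 352,800/2 = 176,400 Hz; 886,075 Hz exceeds it.
Alias = |886,075 − 3×352,800| = |886,075 − 1,058,400| = 172,325 Hz = 172.325 kHz.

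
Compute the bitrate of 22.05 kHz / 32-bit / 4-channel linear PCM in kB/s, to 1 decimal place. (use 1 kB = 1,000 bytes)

Bit rate = 22,050 × 32 × 4 = 2,822,400 bits/s.
2,822,400 / 8 = 352,800 B/s = 352.8 kB/s.

352.8 kB/s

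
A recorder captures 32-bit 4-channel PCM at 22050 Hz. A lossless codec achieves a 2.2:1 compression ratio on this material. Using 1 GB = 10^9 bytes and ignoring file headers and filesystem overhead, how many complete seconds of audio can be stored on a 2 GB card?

Uncompressed byte rate = 22,050 × 4 × 4 = 352,800 bytes/s.
After 2.2:1 compression, effective rate ≈ 160363.64 bytes/s.
Capacity = 2 × 1,000,000,000 = 2,000,000,000 bytes.
2,000,000,000 / effective rate ≈ 12471.66 s → 12,471 seconds.

12,471 seconds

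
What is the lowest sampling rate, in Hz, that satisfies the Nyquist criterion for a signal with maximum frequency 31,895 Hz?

63,790 Hz

Minimum sample rate = 2 × 31,895 Hz = 63,790 Hz.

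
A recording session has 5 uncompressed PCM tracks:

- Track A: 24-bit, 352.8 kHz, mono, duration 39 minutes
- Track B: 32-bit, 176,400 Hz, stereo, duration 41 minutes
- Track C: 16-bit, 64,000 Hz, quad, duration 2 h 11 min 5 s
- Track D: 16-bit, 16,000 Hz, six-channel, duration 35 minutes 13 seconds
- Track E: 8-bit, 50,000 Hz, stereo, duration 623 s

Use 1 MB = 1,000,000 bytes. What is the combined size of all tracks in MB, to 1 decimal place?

10443.1 MB

Track A: 39 minutes = 2,340 s; 352,800 × 2,340 × 3 × 1 = 2,476,656,000 bytes.
Track B: 41 minutes = 2,460 s; 176,400 × 2,460 × 4 × 2 = 3,471,552,000 bytes.
Track C: 2 h 11 min 5 s = 7,865 s; 64,000 × 7,865 × 2 × 4 = 4,026,880,000 bytes.
Track D: 35 minutes 13 seconds = 2,113 s; 16,000 × 2,113 × 2 × 6 = 405,696,000 bytes.
Track E: 50,000 × 623 × 1 × 2 = 62,300,000 bytes.
Total = 10,443,084,000 bytes = 10443.1 MB.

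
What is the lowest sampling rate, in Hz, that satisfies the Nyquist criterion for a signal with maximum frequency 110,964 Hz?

Minimum sample rate = 2 × 110,964 Hz = 221,928 Hz.

221,928 Hz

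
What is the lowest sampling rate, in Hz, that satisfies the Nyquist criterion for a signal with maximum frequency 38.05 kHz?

76,100 Hz

Minimum sample rate = 2 × 38,050 Hz = 76,100 Hz.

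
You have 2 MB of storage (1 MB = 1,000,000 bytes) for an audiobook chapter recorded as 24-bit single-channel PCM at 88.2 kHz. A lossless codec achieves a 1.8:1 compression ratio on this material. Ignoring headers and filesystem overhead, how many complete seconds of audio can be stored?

13 seconds

Uncompressed byte rate = 88,200 × 3 × 1 = 264,600 bytes/s.
After 1.8:1 compression, effective rate ≈ 147000 bytes/s.
Capacity = 2 × 1,000,000 = 2,000,000 bytes.
2,000,000 / effective rate ≈ 13.61 s → 13 seconds.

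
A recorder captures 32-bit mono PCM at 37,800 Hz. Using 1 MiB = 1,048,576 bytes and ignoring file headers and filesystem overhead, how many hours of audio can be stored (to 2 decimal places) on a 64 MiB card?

Uncompressed byte rate = 37,800 × 4 × 1 = 151,200 bytes/s.
Capacity = 64 × 1,048,576 = 67,108,864 bytes.
67,108,864 / 151,200 ≈ 443.84 s → 0.12 hours.

0.12 hours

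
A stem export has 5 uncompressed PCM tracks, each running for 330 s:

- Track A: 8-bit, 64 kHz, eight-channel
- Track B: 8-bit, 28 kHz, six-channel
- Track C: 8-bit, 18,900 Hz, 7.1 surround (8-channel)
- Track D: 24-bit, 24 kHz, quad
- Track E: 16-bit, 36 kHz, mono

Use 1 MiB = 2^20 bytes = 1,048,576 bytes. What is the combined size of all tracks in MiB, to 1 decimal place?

374.9 MiB

Track A: 64,000 × 330 × 1 × 8 = 168,960,000 bytes.
Track B: 28,000 × 330 × 1 × 6 = 55,440,000 bytes.
Track C: 18,900 × 330 × 1 × 8 = 49,896,000 bytes.
Track D: 24,000 × 330 × 3 × 4 = 95,040,000 bytes.
Track E: 36,000 × 330 × 2 × 1 = 23,760,000 bytes.
Total = 393,096,000 bytes = 374.9 MiB.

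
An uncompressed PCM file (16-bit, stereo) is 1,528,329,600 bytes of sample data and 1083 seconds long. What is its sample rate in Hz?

352,800 Hz

Bytes = sample_rate × seconds × bytes_per_sample × channels.
sample_rate = 1,528,329,600 / (1,083 × 2 × 2) = 1,528,329,600 / 4,332 = 352,800 Hz.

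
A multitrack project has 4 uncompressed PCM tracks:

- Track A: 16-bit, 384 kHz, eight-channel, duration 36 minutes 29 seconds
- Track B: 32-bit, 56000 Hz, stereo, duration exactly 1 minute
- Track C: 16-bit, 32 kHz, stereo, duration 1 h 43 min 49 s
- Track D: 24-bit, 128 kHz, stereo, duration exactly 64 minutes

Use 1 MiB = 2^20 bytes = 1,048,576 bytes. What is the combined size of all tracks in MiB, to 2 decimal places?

Track A: 36 minutes 29 seconds = 2,189 s; 384,000 × 2,189 × 2 × 8 = 13,449,216,000 bytes.
Track B: exactly 1 minute = 60 s; 56,000 × 60 × 4 × 2 = 26,880,000 bytes.
Track C: 1 h 43 min 49 s = 6,229 s; 32,000 × 6,229 × 2 × 2 = 797,312,000 bytes.
Track D: exactly 64 minutes = 3,840 s; 128,000 × 3,840 × 3 × 2 = 2,949,120,000 bytes.
Total = 17,222,528,000 bytes = 16424.68 MiB.

16424.68 MiB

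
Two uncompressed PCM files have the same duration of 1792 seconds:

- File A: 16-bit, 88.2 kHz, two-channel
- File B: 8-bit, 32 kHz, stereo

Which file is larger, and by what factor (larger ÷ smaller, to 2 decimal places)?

File A: 88,200 × 2 × 2 = 352,800 bytes/s.
File B: 32,000 × 1 × 2 = 64,000 bytes/s.
File A is larger; ratio = 632,217,600 / 114,688,000 = 5.51.

File A, by a factor of 5.51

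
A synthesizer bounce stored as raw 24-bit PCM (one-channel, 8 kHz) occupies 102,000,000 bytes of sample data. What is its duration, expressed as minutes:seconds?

Byte rate = 8,000 × 3 × 1 = 24,000 bytes/s.
Duration = 102,000,000 / 24,000 = 4,250 s.
4,250 s = 70:50.

70:50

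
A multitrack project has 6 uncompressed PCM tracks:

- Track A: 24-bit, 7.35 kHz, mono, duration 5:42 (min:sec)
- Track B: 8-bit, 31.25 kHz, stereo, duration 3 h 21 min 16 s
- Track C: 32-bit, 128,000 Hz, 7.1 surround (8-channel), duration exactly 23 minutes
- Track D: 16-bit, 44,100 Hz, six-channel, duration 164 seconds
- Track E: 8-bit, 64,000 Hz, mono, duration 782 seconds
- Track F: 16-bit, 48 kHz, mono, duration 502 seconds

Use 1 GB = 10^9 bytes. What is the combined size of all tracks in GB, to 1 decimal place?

6.6 GB

Track A: 5:42 (min:sec) = 342 s; 7,350 × 342 × 3 × 1 = 7,541,100 bytes.
Track B: 3 h 21 min 16 s = 12,076 s; 31,250 × 12,076 × 1 × 2 = 754,750,000 bytes.
Track C: exactly 23 minutes = 1,380 s; 128,000 × 1,380 × 4 × 8 = 5,652,480,000 bytes.
Track D: 44,100 × 164 × 2 × 6 = 86,788,800 bytes.
Track E: 64,000 × 782 × 1 × 1 = 50,048,000 bytes.
Track F: 48,000 × 502 × 2 × 1 = 48,192,000 bytes.
Total = 6,599,799,900 bytes = 6.6 GB.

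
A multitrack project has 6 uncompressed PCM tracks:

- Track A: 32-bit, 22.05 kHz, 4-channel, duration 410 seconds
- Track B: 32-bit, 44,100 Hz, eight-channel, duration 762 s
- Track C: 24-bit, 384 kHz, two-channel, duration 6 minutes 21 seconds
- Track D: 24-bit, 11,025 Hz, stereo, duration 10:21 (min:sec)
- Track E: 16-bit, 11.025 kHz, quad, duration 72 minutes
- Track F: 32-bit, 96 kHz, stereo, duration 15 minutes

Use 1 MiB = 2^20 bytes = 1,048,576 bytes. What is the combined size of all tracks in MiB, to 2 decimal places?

Track A: 22,050 × 410 × 4 × 4 = 144,648,000 bytes.
Track B: 44,100 × 762 × 4 × 8 = 1,075,334,400 bytes.
Track C: 6 minutes 21 seconds = 381 s; 384,000 × 381 × 3 × 2 = 877,824,000 bytes.
Track D: 10:21 (min:sec) = 621 s; 11,025 × 621 × 3 × 2 = 41,079,150 bytes.
Track E: 72 minutes = 4,320 s; 11,025 × 4,320 × 2 × 4 = 381,024,000 bytes.
Track F: 15 minutes = 900 s; 96,000 × 900 × 4 × 2 = 691,200,000 bytes.
Total = 3,211,109,550 bytes = 3062.35 MiB.

3062.35 MiB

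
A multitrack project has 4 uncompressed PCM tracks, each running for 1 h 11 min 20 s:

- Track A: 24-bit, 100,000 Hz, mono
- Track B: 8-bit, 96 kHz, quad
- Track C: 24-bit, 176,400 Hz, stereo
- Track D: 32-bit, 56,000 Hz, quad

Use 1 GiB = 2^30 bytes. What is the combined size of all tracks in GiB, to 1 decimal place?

1 h 11 min 20 s = 4,280 s.
Track A: 100,000 × 4,280 × 3 × 1 = 1,284,000,000 bytes.
Track B: 96,000 × 4,280 × 1 × 4 = 1,643,520,000 bytes.
Track C: 176,400 × 4,280 × 3 × 2 = 4,529,952,000 bytes.
Track D: 56,000 × 4,280 × 4 × 4 = 3,834,880,000 bytes.
Total = 11,292,352,000 bytes = 10.5 GiB.

10.5 GiB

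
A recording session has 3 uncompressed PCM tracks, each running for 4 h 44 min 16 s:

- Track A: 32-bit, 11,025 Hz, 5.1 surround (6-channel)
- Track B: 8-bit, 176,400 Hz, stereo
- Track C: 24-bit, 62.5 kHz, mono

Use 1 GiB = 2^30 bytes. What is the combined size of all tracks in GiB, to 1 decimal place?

4 h 44 min 16 s = 17,056 s.
Track A: 11,025 × 17,056 × 4 × 6 = 4,513,017,600 bytes.
Track B: 176,400 × 17,056 × 1 × 2 = 6,017,356,800 bytes.
Track C: 62,500 × 17,056 × 3 × 1 = 3,198,000,000 bytes.
Total = 13,728,374,400 bytes = 12.8 GiB.

12.8 GiB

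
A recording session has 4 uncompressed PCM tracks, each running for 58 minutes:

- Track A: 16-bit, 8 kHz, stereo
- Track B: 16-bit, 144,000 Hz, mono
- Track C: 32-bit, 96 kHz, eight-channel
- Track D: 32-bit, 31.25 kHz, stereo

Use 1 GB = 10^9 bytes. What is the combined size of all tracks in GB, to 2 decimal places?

58 minutes = 3,480 s.
Track A: 8,000 × 3,480 × 2 × 2 = 111,360,000 bytes.
Track B: 144,000 × 3,480 × 2 × 1 = 1,002,240,000 bytes.
Track C: 96,000 × 3,480 × 4 × 8 = 10,690,560,000 bytes.
Track D: 31,250 × 3,480 × 4 × 2 = 870,000,000 bytes.
Total = 12,674,160,000 bytes = 12.67 GB.

12.67 GB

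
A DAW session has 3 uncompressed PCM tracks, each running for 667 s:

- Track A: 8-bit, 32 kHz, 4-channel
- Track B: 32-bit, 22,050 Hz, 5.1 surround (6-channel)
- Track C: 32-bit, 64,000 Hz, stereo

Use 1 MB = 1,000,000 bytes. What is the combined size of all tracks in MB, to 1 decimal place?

779.9 MB

Track A: 32,000 × 667 × 1 × 4 = 85,376,000 bytes.
Track B: 22,050 × 667 × 4 × 6 = 352,976,400 bytes.
Track C: 64,000 × 667 × 4 × 2 = 341,504,000 bytes.
Total = 779,856,400 bytes = 779.9 MB.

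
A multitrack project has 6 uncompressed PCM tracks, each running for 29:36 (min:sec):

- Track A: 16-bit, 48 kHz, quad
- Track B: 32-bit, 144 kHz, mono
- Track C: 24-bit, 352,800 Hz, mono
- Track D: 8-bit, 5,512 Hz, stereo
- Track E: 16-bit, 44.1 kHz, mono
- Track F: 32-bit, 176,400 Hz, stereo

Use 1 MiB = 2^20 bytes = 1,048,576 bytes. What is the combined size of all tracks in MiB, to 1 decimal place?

29:36 (min:sec) = 1,776 s.
Track A: 48,000 × 1,776 × 2 × 4 = 681,984,000 bytes.
Track B: 144,000 × 1,776 × 4 × 1 = 1,022,976,000 bytes.
Track C: 352,800 × 1,776 × 3 × 1 = 1,879,718,400 bytes.
Track D: 5,512 × 1,776 × 1 × 2 = 19,578,624 bytes.
Track E: 44,100 × 1,776 × 2 × 1 = 156,643,200 bytes.
Track F: 176,400 × 1,776 × 4 × 2 = 2,506,291,200 bytes.
Total = 6,267,191,424 bytes = 5976.9 MiB.

5976.9 MiB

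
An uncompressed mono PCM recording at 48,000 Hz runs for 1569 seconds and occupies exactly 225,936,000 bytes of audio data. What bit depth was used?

Bytes per sample = 225,936,000 / (48,000 × 1,569 × 1) = 225,936,000 / 75,312,000 = 3.
Bit depth = 3 × 8 = 24 bits.

24 bits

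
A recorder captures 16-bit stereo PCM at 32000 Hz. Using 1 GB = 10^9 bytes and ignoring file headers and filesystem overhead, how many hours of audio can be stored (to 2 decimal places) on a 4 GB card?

Uncompressed byte rate = 32,000 × 2 × 2 = 128,000 bytes/s.
Capacity = 4 × 1,000,000,000 = 4,000,000,000 bytes.
4,000,000,000 / 128,000 ≈ 31250 s → 8.68 hours.

8.68 hours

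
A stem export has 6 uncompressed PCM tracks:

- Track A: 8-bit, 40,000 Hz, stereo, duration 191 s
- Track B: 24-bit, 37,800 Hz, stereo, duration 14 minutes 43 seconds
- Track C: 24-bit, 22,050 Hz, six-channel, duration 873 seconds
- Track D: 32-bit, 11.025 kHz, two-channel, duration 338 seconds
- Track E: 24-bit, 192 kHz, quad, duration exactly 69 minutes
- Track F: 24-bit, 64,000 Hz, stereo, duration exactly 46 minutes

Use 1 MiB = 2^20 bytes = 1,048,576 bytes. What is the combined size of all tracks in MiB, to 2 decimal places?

Track A: 40,000 × 191 × 1 × 2 = 15,280,000 bytes.
Track B: 14 minutes 43 seconds = 883 s; 37,800 × 883 × 3 × 2 = 200,264,400 bytes.
Track C: 22,050 × 873 × 3 × 6 = 346,493,700 bytes.
Track D: 11,025 × 338 × 4 × 2 = 29,811,600 bytes.
Track E: exactly 69 minutes = 4,140 s; 192,000 × 4,140 × 3 × 4 = 9,538,560,000 bytes.
Track F: exactly 46 minutes = 2,760 s; 64,000 × 2,760 × 3 × 2 = 1,059,840,000 bytes.
Total = 11,190,249,700 bytes = 10671.85 MiB.

10671.85 MiB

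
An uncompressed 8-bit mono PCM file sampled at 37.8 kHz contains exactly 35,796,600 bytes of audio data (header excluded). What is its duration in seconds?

947 seconds

Byte rate = 37,800 × 1 × 1 = 37,800 bytes/s.
Duration = 35,796,600 / 37,800 = 947 s.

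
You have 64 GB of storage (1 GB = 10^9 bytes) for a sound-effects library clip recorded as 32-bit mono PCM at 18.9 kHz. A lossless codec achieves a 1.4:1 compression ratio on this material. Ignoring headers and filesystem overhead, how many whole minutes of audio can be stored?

Uncompressed byte rate = 18,900 × 4 × 1 = 75,600 bytes/s.
After 1.4:1 compression, effective rate ≈ 54000 bytes/s.
Capacity = 64 × 1,000,000,000 = 64,000,000,000 bytes.
64,000,000,000 / effective rate ≈ 1185185.19 s → 19,753 minutes.

19,753 minutes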